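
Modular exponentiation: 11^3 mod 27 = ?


11^1 mod 27 = 11
11^2 mod 27 = 13
11^3 mod 27 = 8


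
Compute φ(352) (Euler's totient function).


352 = 2^5 × 11
Prime factors: 2, 11
φ(352) = 352 × (1-1/2) × (1-1/11)
= 352 × 1/2 × 10/11 = 160

φ(352) = 160


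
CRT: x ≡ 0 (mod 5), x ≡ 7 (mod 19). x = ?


M = 5*19 = 95
M1 = M/5 = 19, M2 = M/19 = 5
M1^(-1) mod 5 = 4, M2^(-1) mod 19 = 4
x = 0*19*4 + 7*5*4 = 140
140 mod 95 = 45
Check: 45 mod 5 = 0 ✓, 45 mod 19 = 7 ✓

x ≡ 45 (mod 95)


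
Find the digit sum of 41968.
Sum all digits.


4 + 1 + 9 + 6 + 8 = 28


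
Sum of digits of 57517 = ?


5 + 7 + 5 + 1 + 7 = 25


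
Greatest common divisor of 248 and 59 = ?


248 = 4 * 59 + 12
59 = 4 * 12 + 11
12 = 1 * 11 + 1
11 = 11 * 1 + 0
GCD = 1


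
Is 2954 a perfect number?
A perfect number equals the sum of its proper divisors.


Proper divisors of 2954: 1, 2, 7, 14, 211, 422, 1477
Sum = 1 + 2 + 7 + 14 + 211 + 422 + 1477 = 2134

No, 2954 is not perfect (2134 ≠ 2954)


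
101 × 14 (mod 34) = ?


101 × 14 = 1414
1414 mod 34 = 20


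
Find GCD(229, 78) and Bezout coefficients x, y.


Tabular extended Euclidean (each row: r = 229*s + 78*t):
r=229, s=1, t=0
r=78, s=0, t=1
q=2: r=73, s=1, t=-2   [229*(1) + 78*(-2) = 73]
q=1: r=5, s=-1, t=3   [229*(-1) + 78*(3) = 5]
q=14: r=3, s=15, t=-44   [229*(15) + 78*(-44) = 3]
q=1: r=2, s=-16, t=47   [229*(-16) + 78*(47) = 2]
q=1: r=1, s=31, t=-91   [229*(31) + 78*(-91) = 1]
q=2: r=0, s=-78, t=229   [229*(-78) + 78*(229) = 0]
GCD = 1; from the row with r=1: x=31, y=-91
Check: 229*(31) + 78*(-91) = 7099 - 7098 = 1

GCD = 1, x = 31, y = -91


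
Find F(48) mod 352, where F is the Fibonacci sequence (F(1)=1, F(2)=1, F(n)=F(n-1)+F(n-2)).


F(k) mod 352 for k=1..48:
1, 1, 2, 3, 5, 8, 13, 21, 34, 55, 89, 144, 233, 25, 258, 283, 189, 120, 309, 77, 34, 111, 145, 256, 49, 305, 2, 307, 309, 264, 221, 133, 2, 135, 137, 272, 57, 329, 34, 11, 45, 56, 101, 157, 258, 63, 321, 32
F(48) mod 352 = 32


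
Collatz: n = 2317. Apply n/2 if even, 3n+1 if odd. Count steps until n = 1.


2317 → 6952 → 3476 → 1738 → 869 → 2608 → 1304 → 652 → 326 → 163 → 490 → 245 → 736 → 368 → 184 → 92 → 46 → 23 → 70 → 35 → 106 → 53 → 160 → 80 → 40 → 20 → 10 → 5 → 16 → 8 → 4 → 2 → 1
Total steps = 32

32 steps


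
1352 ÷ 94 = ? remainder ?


1352 = 94 * 14 + 36
Check: 1316 + 36 = 1352

q = 14, r = 36


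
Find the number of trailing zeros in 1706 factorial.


floor(1706/5) = 341
floor(1706/25) = 68
floor(1706/125) = 13
floor(1706/625) = 2
Total = 424

424 trailing zeros


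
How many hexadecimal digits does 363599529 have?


363599529 in base 16 = 15AC16A9
Number of digits = 8

8 digits (base 16)


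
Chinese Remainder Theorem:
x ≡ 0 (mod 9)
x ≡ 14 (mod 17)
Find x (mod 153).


M = 9*17 = 153
M1 = M/9 = 17, M2 = M/17 = 9
M1^(-1) mod 9 = 8, M2^(-1) mod 17 = 2
x = 0*17*8 + 14*9*2 = 252
252 mod 153 = 99
Check: 99 mod 9 = 0 ✓, 99 mod 17 = 14 ✓

x ≡ 99 (mod 153)


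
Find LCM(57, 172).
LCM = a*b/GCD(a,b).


GCD(57, 172) = 1
LCM = 57*172/1 = 9804/1 = 9804

LCM = 9804


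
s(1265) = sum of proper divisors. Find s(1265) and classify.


Proper divisors: 1, 5, 11, 23, 55, 115, 253
Sum = 1 + 5 + 11 + 23 + 55 + 115 + 253 = 463
463 < 1265 → deficient

s(1265) = 463 (deficient)


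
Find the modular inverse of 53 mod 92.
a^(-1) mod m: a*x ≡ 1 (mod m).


Use the extended Euclidean algorithm on (92, 53); each row r = 92*s + 53*t:
r=92, s=1, t=0
r=53, s=0, t=1
q=1: r=39, s=1, t=-1   [92*(1) + 53*(-1) = 39]
q=1: r=14, s=-1, t=2   [92*(-1) + 53*(2) = 14]
q=2: r=11, s=3, t=-5   [92*(3) + 53*(-5) = 11]
q=1: r=3, s=-4, t=7   [92*(-4) + 53*(7) = 3]
q=3: r=2, s=15, t=-26   [92*(15) + 53*(-26) = 2]
q=1: r=1, s=-19, t=33   [92*(-19) + 53*(33) = 1]
q=2: r=0, s=53, t=-92   [92*(53) + 53*(-92) = 0]
GCD = 1 with t = 33, so 53*(33) ≡ 1 (mod 92)
Inverse = 33 mod 92 = 33
Check: 53 * 33 = 1749 ≡ 1 (mod 92)

53^(-1) ≡ 33 (mod 92)


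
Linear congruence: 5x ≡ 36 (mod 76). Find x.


GCD(5, 76) = 1, unique solution
a^(-1) mod 76 = 61
x = 61 * 36 mod 76 = 68

x ≡ 68 (mod 76)


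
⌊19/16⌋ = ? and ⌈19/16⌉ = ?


19/16 = 1.1875
floor = 1
ceil = 2

floor = 1, ceil = 2


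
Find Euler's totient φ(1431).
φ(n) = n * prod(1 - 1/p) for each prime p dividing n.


1431 = 3^3 × 53
Prime factors: 3, 53
φ(1431) = 1431 × (1-1/3) × (1-1/53)
= 1431 × 2/3 × 52/53 = 936

φ(1431) = 936


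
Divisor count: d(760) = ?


760 = 2^3 × 5^1 × 19^1
d(760) = (3+1) × (1+1) × (1+1) = 16

16 divisors


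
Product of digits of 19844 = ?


1 × 9 × 8 × 4 × 4 = 1152


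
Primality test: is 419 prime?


Check divisors up to sqrt(419) = 20.4695
No divisors found.
419 is prime.

Yes, 419 is prime


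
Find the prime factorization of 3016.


3016 / 2 = 1508
1508 / 2 = 754
754 / 2 = 377
377 / 13 = 29
29 / 29 = 1
3016 = 2^3 × 13 × 29


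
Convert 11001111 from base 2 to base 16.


11001111 (base 2) = 207 (decimal)
207 (decimal) = CF (base 16)


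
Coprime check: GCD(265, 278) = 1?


Euclidean algorithm:
278 = 1 * 265 + 13
265 = 20 * 13 + 5
13 = 2 * 5 + 3
5 = 1 * 3 + 2
3 = 1 * 2 + 1
2 = 2 * 1 + 0
GCD(265, 278) = 1

Yes, coprime (GCD = 1)


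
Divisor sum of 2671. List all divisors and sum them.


Divisors of 2671: 1, 2671
Sum = 1 + 2671 = 2672

σ(2671) = 2672


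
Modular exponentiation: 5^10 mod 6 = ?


5^1 mod 6 = 5
5^2 mod 6 = 1
5^3 mod 6 = 5
5^4 mod 6 = 1
5^5 mod 6 = 5
5^6 mod 6 = 1
5^7 mod 6 = 5
5^8 mod 6 = 1
5^9 mod 6 = 5
5^10 mod 6 = 1


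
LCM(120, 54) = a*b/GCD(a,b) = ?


GCD(120, 54) = 6
LCM = 120*54/6 = 6480/6 = 1080

LCM = 1080


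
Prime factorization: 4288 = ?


4288 / 2 = 2144
2144 / 2 = 1072
1072 / 2 = 536
536 / 2 = 268
268 / 2 = 134
134 / 2 = 67
67 / 67 = 1
4288 = 2^6 × 67


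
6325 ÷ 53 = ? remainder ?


6325 = 53 * 119 + 18
Check: 6307 + 18 = 6325

q = 119, r = 18


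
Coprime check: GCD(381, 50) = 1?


Euclidean algorithm:
381 = 7 * 50 + 31
50 = 1 * 31 + 19
31 = 1 * 19 + 12
19 = 1 * 12 + 7
12 = 1 * 7 + 5
7 = 1 * 5 + 2
5 = 2 * 2 + 1
2 = 2 * 1 + 0
GCD(381, 50) = 1

Yes, coprime (GCD = 1)


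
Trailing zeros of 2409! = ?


floor(2409/5) = 481
floor(2409/25) = 96
floor(2409/125) = 19
floor(2409/625) = 3
Total = 599

599 trailing zeros


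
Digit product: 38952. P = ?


3 × 8 × 9 × 5 × 2 = 2160


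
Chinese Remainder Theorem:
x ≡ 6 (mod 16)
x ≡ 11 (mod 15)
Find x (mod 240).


M = 16*15 = 240
M1 = M/16 = 15, M2 = M/15 = 16
M1^(-1) mod 16 = 15, M2^(-1) mod 15 = 1
x = 6*15*15 + 11*16*1 = 1526
1526 mod 240 = 86
Check: 86 mod 16 = 6 ✓, 86 mod 15 = 11 ✓

x ≡ 86 (mod 240)


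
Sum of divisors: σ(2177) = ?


Divisors of 2177: 1, 7, 311, 2177
Sum = 1 + 7 + 311 + 2177 = 2496

σ(2177) = 2496


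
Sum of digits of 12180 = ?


1 + 2 + 1 + 8 + 0 = 12


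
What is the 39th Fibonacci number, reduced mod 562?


F(k) mod 562 for k=1..39:
1, 1, 2, 3, 5, 8, 13, 21, 34, 55, 89, 144, 233, 377, 48, 425, 473, 336, 247, 21, 268, 289, 557, 284, 279, 1, 280, 281, 561, 280, 279, 559, 276, 273, 549, 260, 247, 507, 192
F(39) mod 562 = 192


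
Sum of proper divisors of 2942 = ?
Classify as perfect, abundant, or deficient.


Proper divisors: 1, 2, 1471
Sum = 1 + 2 + 1471 = 1474
1474 < 2942 → deficient

s(2942) = 1474 (deficient)


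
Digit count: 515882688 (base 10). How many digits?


515882688 has 9 digits in base 10
floor(log10(515882688)) + 1 = floor(8.7126) + 1 = 9

9 digits (base 10)


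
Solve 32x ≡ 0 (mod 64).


GCD(32, 64) = 32 divides 0
Divide: 1x ≡ 0 (mod 2)
x ≡ 0 (mod 2)


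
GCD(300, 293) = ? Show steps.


300 = 1 * 293 + 7
293 = 41 * 7 + 6
7 = 1 * 6 + 1
6 = 6 * 1 + 0
GCD = 1


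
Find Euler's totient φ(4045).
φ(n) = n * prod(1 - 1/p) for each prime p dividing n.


4045 = 5 × 809
Prime factors: 5, 809
φ(4045) = 4045 × (1-1/5) × (1-1/809)
= 4045 × 4/5 × 808/809 = 3232

φ(4045) = 3232


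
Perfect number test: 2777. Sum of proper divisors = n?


Proper divisors of 2777: 1
Sum = 1 = 1

No, 2777 is not perfect (1 ≠ 2777)


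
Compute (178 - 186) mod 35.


178 - 186 = -8
-8 mod 35 = 27


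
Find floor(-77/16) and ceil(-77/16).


-77/16 = -4.8125
floor = -5
ceil = -4

floor = -5, ceil = -4


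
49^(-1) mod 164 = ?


Use the extended Euclidean algorithm on (164, 49); each row r = 164*s + 49*t:
r=164, s=1, t=0
r=49, s=0, t=1
q=3: r=17, s=1, t=-3   [164*(1) + 49*(-3) = 17]
q=2: r=15, s=-2, t=7   [164*(-2) + 49*(7) = 15]
q=1: r=2, s=3, t=-10   [164*(3) + 49*(-10) = 2]
q=7: r=1, s=-23, t=77   [164*(-23) + 49*(77) = 1]
q=2: r=0, s=49, t=-164   [164*(49) + 49*(-164) = 0]
GCD = 1 with t = 77, so 49*(77) ≡ 1 (mod 164)
Inverse = 77 mod 164 = 77
Check: 49 * 77 = 3773 ≡ 1 (mod 164)

49^(-1) ≡ 77 (mod 164)


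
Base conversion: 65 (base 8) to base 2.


65 (base 8) = 53 (decimal)
53 (decimal) = 110101 (base 2)


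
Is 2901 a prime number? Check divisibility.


2901 / 3 = 967 (exact division)
2901 is NOT prime.

No, 2901 is not prime


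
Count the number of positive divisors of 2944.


2944 = 2^7 × 23^1
d(2944) = (7+1) × (1+1) = 16

16 divisors


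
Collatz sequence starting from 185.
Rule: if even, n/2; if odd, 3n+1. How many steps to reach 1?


185 → 556 → 278 → 139 → 418 → 209 → 628 → 314 → 157 → 472 → 236 → 118 → 59 → 178 → 89 → 268 → 134 → 67 → 202 → 101 → 304 → 152 → 76 → 38 → 19 → 58 → 29 → 88 → 44 → 22 → 11 → 34 → 17 → 52 → 26 → 13 → 40 → 20 → 10 → 5 → 16 → 8 → 4 → 2 → 1
Total steps = 44

44 steps


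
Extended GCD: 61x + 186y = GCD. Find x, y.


Tabular extended Euclidean (each row: r = 61*s + 186*t):
r=61, s=1, t=0
r=186, s=0, t=1
q=0: r=61, s=1, t=0   [61*(1) + 186*(0) = 61]
q=3: r=3, s=-3, t=1   [61*(-3) + 186*(1) = 3]
q=20: r=1, s=61, t=-20   [61*(61) + 186*(-20) = 1]
q=3: r=0, s=-186, t=61   [61*(-186) + 186*(61) = 0]
GCD = 1; from the row with r=1: x=61, y=-20
Check: 61*(61) + 186*(-20) = 3721 - 3720 = 1

GCD = 1, x = 61, y = -20


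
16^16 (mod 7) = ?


16^1 mod 7 = 2
16^2 mod 7 = 4
16^3 mod 7 = 1
16^4 mod 7 = 2
16^5 mod 7 = 4
16^6 mod 7 = 1
16^7 mod 7 = 2
16^8 mod 7 = 4
16^9 mod 7 = 1
16^10 mod 7 = 2
16^11 mod 7 = 4
16^12 mod 7 = 1
16^13 mod 7 = 2
16^14 mod 7 = 4
16^15 mod 7 = 1
16^16 mod 7 = 2


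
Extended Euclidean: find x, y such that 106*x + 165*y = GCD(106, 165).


Tabular extended Euclidean (each row: r = 106*s + 165*t):
r=106, s=1, t=0
r=165, s=0, t=1
q=0: r=106, s=1, t=0   [106*(1) + 165*(0) = 106]
q=1: r=59, s=-1, t=1   [106*(-1) + 165*(1) = 59]
q=1: r=47, s=2, t=-1   [106*(2) + 165*(-1) = 47]
q=1: r=12, s=-3, t=2   [106*(-3) + 165*(2) = 12]
q=3: r=11, s=11, t=-7   [106*(11) + 165*(-7) = 11]
q=1: r=1, s=-14, t=9   [106*(-14) + 165*(9) = 1]
q=11: r=0, s=165, t=-106   [106*(165) + 165*(-106) = 0]
GCD = 1; from the row with r=1: x=-14, y=9
Check: 106*(-14) + 165*(9) = -1484 + 1485 = 1

GCD = 1, x = -14, y = 9


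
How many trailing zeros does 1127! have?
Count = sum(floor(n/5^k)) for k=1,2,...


floor(1127/5) = 225
floor(1127/25) = 45
floor(1127/125) = 9
floor(1127/625) = 1
Total = 280

280 trailing zeros


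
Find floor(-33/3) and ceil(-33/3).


-33/3 = -11.0000
floor = -11
ceil = -11

floor = -11, ceil = -11


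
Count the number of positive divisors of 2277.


2277 = 3^2 × 11^1 × 23^1
d(2277) = (2+1) × (1+1) × (1+1) = 12

12 divisors


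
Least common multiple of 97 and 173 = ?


GCD(97, 173) = 1
LCM = 97*173/1 = 16781/1 = 16781

LCM = 16781


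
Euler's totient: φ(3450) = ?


3450 = 2 × 3 × 5^2 × 23
Prime factors: 2, 3, 5, 23
φ(3450) = 3450 × (1-1/2) × (1-1/3) × (1-1/5) × (1-1/23)
= 3450 × 1/2 × 2/3 × 4/5 × 22/23 = 880

φ(3450) = 880


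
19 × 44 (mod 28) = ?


19 × 44 = 836
836 mod 28 = 24


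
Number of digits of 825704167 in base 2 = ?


825704167 in base 2 = 110001001101110011111011100111
Number of digits = 30

30 digits (base 2)


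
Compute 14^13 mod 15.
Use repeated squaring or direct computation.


14^1 mod 15 = 14
14^2 mod 15 = 1
14^3 mod 15 = 14
14^4 mod 15 = 1
14^5 mod 15 = 14
14^6 mod 15 = 1
14^7 mod 15 = 14
14^8 mod 15 = 1
14^9 mod 15 = 14
14^10 mod 15 = 1
14^11 mod 15 = 14
14^12 mod 15 = 1
14^13 mod 15 = 14


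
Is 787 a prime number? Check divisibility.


Check divisors up to sqrt(787) = 28.0535
No divisors found.
787 is prime.

Yes, 787 is prime


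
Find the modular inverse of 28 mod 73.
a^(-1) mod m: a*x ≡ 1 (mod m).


Use the extended Euclidean algorithm on (73, 28); each row r = 73*s + 28*t:
r=73, s=1, t=0
r=28, s=0, t=1
q=2: r=17, s=1, t=-2   [73*(1) + 28*(-2) = 17]
q=1: r=11, s=-1, t=3   [73*(-1) + 28*(3) = 11]
q=1: r=6, s=2, t=-5   [73*(2) + 28*(-5) = 6]
q=1: r=5, s=-3, t=8   [73*(-3) + 28*(8) = 5]
q=1: r=1, s=5, t=-13   [73*(5) + 28*(-13) = 1]
q=5: r=0, s=-28, t=73   [73*(-28) + 28*(73) = 0]
GCD = 1 with t = -13, so 28*(-13) ≡ 1 (mod 73)
Inverse = -13 mod 73 = 60
Check: 28 * 60 = 1680 ≡ 1 (mod 73)

28^(-1) ≡ 60 (mod 73)


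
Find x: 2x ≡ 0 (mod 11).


GCD(2, 11) = 1, unique solution
a^(-1) mod 11 = 6
x = 6 * 0 mod 11 = 0

x ≡ 0 (mod 11)


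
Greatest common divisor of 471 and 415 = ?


471 = 1 * 415 + 56
415 = 7 * 56 + 23
56 = 2 * 23 + 10
23 = 2 * 10 + 3
10 = 3 * 3 + 1
3 = 3 * 1 + 0
GCD = 1


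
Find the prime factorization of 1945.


1945 / 5 = 389
389 / 389 = 1
1945 = 5 × 389


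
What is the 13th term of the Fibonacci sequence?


Sequence: 1, 1, 2, 3, 5, 8, 13, 21, 34, 55, 89, 144, 233
F(13) = 233


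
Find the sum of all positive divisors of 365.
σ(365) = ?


Divisors of 365: 1, 5, 73, 365
Sum = 1 + 5 + 73 + 365 = 444

σ(365) = 444


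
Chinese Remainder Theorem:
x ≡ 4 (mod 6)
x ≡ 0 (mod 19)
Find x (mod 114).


M = 6*19 = 114
M1 = M/6 = 19, M2 = M/19 = 6
M1^(-1) mod 6 = 1, M2^(-1) mod 19 = 16
x = 4*19*1 + 0*6*16 = 76
76 mod 114 = 76
Check: 76 mod 6 = 4 ✓, 76 mod 19 = 0 ✓

x ≡ 76 (mod 114)


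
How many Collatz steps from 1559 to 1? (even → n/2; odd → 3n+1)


1559 → 4678 → 2339 → 7018 → 3509 → 10528 → 5264 → 2632 → 1316 → 658 → 329 → 988 → 494 → 247 → 742 → 371 → 1114 → 557 → 1672 → 836 → 418 → 209 → 628 → 314 → 157 → 472 → 236 → 118 → 59 → 178 → 89 → 268 → 134 → 67 → 202 → 101 → 304 → 152 → 76 → 38 → 19 → 58 → 29 → 88 → 44 → 22 → 11 → 34 → 17 → 52 → 26 → 13 → 40 → 20 → 10 → 5 → 16 → 8 → 4 → 2 → 1
Total steps = 60

60 steps


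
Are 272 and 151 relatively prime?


Euclidean algorithm:
272 = 1 * 151 + 121
151 = 1 * 121 + 30
121 = 4 * 30 + 1
30 = 30 * 1 + 0
GCD(272, 151) = 1

Yes, coprime (GCD = 1)


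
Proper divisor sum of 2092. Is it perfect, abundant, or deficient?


Proper divisors: 1, 2, 4, 523, 1046
Sum = 1 + 2 + 4 + 523 + 1046 = 1576
1576 < 2092 → deficient

s(2092) = 1576 (deficient)


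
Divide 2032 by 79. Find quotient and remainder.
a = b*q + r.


2032 = 79 * 25 + 57
Check: 1975 + 57 = 2032

q = 25, r = 57


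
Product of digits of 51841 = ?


5 × 1 × 8 × 4 × 1 = 160


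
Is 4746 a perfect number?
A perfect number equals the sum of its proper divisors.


Proper divisors of 4746: 1, 2, 3, 6, 7, 14, 21, 42, 113, 226, 339, 678, 791, 1582, 2373
Sum = 1 + 2 + 3 + 6 + 7 + 14 + 21 + 42 + 113 + 226 + 339 + 678 + 791 + 1582 + 2373 = 6198

No, 4746 is not perfect (6198 ≠ 4746)


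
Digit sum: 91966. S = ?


9 + 1 + 9 + 6 + 6 = 31


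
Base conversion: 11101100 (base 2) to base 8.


11101100 (base 2) = 236 (decimal)
236 (decimal) = 354 (base 8)


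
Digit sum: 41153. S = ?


4 + 1 + 1 + 5 + 3 = 14


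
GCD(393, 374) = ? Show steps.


393 = 1 * 374 + 19
374 = 19 * 19 + 13
19 = 1 * 13 + 6
13 = 2 * 6 + 1
6 = 6 * 1 + 0
GCD = 1


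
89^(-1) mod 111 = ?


Use the extended Euclidean algorithm on (111, 89); each row r = 111*s + 89*t:
r=111, s=1, t=0
r=89, s=0, t=1
q=1: r=22, s=1, t=-1   [111*(1) + 89*(-1) = 22]
q=4: r=1, s=-4, t=5   [111*(-4) + 89*(5) = 1]
q=22: r=0, s=89, t=-111   [111*(89) + 89*(-111) = 0]
GCD = 1 with t = 5, so 89*(5) ≡ 1 (mod 111)
Inverse = 5 mod 111 = 5
Check: 89 * 5 = 445 ≡ 1 (mod 111)

89^(-1) ≡ 5 (mod 111)


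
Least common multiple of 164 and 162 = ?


GCD(164, 162) = 2
LCM = 164*162/2 = 26568/2 = 13284

LCM = 13284


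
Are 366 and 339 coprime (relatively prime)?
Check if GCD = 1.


Euclidean algorithm:
366 = 1 * 339 + 27
339 = 12 * 27 + 15
27 = 1 * 15 + 12
15 = 1 * 12 + 3
12 = 4 * 3 + 0
GCD(366, 339) = 3

No, not coprime (GCD = 3)


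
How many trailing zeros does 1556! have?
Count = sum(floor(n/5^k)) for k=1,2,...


floor(1556/5) = 311
floor(1556/25) = 62
floor(1556/125) = 12
floor(1556/625) = 2
Total = 387

387 trailing zeros


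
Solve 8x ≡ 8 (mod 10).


GCD(8, 10) = 2 divides 8
Divide: 4x ≡ 4 (mod 5)
x ≡ 1 (mod 5)


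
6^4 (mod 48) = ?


6^1 mod 48 = 6
6^2 mod 48 = 36
6^3 mod 48 = 24
6^4 mod 48 = 0


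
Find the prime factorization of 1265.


1265 / 5 = 253
253 / 11 = 23
23 / 23 = 1
1265 = 5 × 11 × 23


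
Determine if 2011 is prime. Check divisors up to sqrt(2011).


Check divisors up to sqrt(2011) = 44.8442
No divisors found.
2011 is prime.

Yes, 2011 is prime


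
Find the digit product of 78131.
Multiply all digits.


7 × 8 × 1 × 3 × 1 = 168


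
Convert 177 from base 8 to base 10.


177 (base 8) = 127 (decimal)
127 (decimal) = 127 (base 10)


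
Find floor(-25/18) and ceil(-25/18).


-25/18 = -1.3889
floor = -2
ceil = -1

floor = -2, ceil = -1


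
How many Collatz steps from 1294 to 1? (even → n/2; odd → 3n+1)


1294 → 647 → 1942 → 971 → 2914 → 1457 → 4372 → 2186 → 1093 → 3280 → 1640 → 820 → 410 → 205 → 616 → 308 → 154 → 77 → 232 → 116 → 58 → 29 → 88 → 44 → 22 → 11 → 34 → 17 → 52 → 26 → 13 → 40 → 20 → 10 → 5 → 16 → 8 → 4 → 2 → 1
Total steps = 39

39 steps


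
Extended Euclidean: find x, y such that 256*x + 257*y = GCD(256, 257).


Tabular extended Euclidean (each row: r = 256*s + 257*t):
r=256, s=1, t=0
r=257, s=0, t=1
q=0: r=256, s=1, t=0   [256*(1) + 257*(0) = 256]
q=1: r=1, s=-1, t=1   [256*(-1) + 257*(1) = 1]
q=256: r=0, s=257, t=-256   [256*(257) + 257*(-256) = 0]
GCD = 1; from the row with r=1: x=-1, y=1
Check: 256*(-1) + 257*(1) = -256 + 257 = 1

GCD = 1, x = -1, y = 1


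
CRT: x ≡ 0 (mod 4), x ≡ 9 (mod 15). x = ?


M = 4*15 = 60
M1 = M/4 = 15, M2 = M/15 = 4
M1^(-1) mod 4 = 3, M2^(-1) mod 15 = 4
x = 0*15*3 + 9*4*4 = 144
144 mod 60 = 24
Check: 24 mod 4 = 0 ✓, 24 mod 15 = 9 ✓

x ≡ 24 (mod 60)


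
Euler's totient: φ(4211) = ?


4211 = 4211
Prime factors: 4211
φ(4211) = 4211 × (1-1/4211)
= 4211 × 4210/4211 = 4210

φ(4211) = 4210


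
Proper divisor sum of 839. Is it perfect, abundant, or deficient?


Proper divisors: 1
Sum = 1 = 1
1 < 839 → deficient

s(839) = 1 (deficient)


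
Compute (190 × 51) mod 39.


190 × 51 = 9690
9690 mod 39 = 18


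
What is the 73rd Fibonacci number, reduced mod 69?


F(k) mod 69 for k=1..73:
1, 1, 2, 3, 5, 8, 13, 21, 34, 55, 20, 6, 26, 32, 58, 21, 10, 31, 41, 3, 44, 47, 22, 0, 22, 22, 44, 66, 41, 38, 10, 48, 58, 37, 26, 63, 20, 14, 34, 48, 13, 61, 5, 66, 2, 68, 1, 0, 1, 1, 2, 3, 5, 8, 13, 21, 34, 55, 20, 6, 26, 32, 58, 21, 10, 31, 41, 3, 44, 47, 22, 0, 22
F(73) mod 69 = 22


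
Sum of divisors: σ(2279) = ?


Divisors of 2279: 1, 43, 53, 2279
Sum = 1 + 43 + 53 + 2279 = 2376

σ(2279) = 2376


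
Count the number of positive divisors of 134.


134 = 2^1 × 67^1
d(134) = (1+1) × (1+1) = 4

4 divisors


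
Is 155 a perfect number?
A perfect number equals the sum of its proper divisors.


Proper divisors of 155: 1, 5, 31
Sum = 1 + 5 + 31 = 37

No, 155 is not perfect (37 ≠ 155)


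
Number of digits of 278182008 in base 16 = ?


278182008 in base 16 = 1094B878
Number of digits = 8

8 digits (base 16)


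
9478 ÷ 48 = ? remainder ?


9478 = 48 * 197 + 22
Check: 9456 + 22 = 9478

q = 197, r = 22


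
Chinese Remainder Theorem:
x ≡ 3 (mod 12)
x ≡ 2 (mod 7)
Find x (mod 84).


M = 12*7 = 84
M1 = M/12 = 7, M2 = M/7 = 12
M1^(-1) mod 12 = 7, M2^(-1) mod 7 = 3
x = 3*7*7 + 2*12*3 = 219
219 mod 84 = 51
Check: 51 mod 12 = 3 ✓, 51 mod 7 = 2 ✓

x ≡ 51 (mod 84)


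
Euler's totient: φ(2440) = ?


2440 = 2^3 × 5 × 61
Prime factors: 2, 5, 61
φ(2440) = 2440 × (1-1/2) × (1-1/5) × (1-1/61)
= 2440 × 1/2 × 4/5 × 60/61 = 960

φ(2440) = 960


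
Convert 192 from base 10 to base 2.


192 (base 10) = 192 (decimal)
192 (decimal) = 11000000 (base 2)


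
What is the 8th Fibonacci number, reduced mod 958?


F(k) mod 958 for k=1..8:
1, 1, 2, 3, 5, 8, 13, 21
F(8) mod 958 = 21


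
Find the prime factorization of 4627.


4627 / 7 = 661
661 / 661 = 1
4627 = 7 × 661


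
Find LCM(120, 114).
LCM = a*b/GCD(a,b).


GCD(120, 114) = 6
LCM = 120*114/6 = 13680/6 = 2280

LCM = 2280


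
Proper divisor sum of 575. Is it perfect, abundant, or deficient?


Proper divisors: 1, 5, 23, 25, 115
Sum = 1 + 5 + 23 + 25 + 115 = 169
169 < 575 → deficient

s(575) = 169 (deficient)


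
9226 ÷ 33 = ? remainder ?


9226 = 33 * 279 + 19
Check: 9207 + 19 = 9226

q = 279, r = 19


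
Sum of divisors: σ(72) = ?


Divisors of 72: 1, 2, 3, 4, 6, 8, 9, 12, 18, 24, 36, 72
Sum = 1 + 2 + 3 + 4 + 6 + 8 + 9 + 12 + 18 + 24 + 36 + 72 = 195

σ(72) = 195


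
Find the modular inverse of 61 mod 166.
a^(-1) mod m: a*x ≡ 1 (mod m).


Use the extended Euclidean algorithm on (166, 61); each row r = 166*s + 61*t:
r=166, s=1, t=0
r=61, s=0, t=1
q=2: r=44, s=1, t=-2   [166*(1) + 61*(-2) = 44]
q=1: r=17, s=-1, t=3   [166*(-1) + 61*(3) = 17]
q=2: r=10, s=3, t=-8   [166*(3) + 61*(-8) = 10]
q=1: r=7, s=-4, t=11   [166*(-4) + 61*(11) = 7]
q=1: r=3, s=7, t=-19   [166*(7) + 61*(-19) = 3]
q=2: r=1, s=-18, t=49   [166*(-18) + 61*(49) = 1]
q=3: r=0, s=61, t=-166   [166*(61) + 61*(-166) = 0]
GCD = 1 with t = 49, so 61*(49) ≡ 1 (mod 166)
Inverse = 49 mod 166 = 49
Check: 61 * 49 = 2989 ≡ 1 (mod 166)

61^(-1) ≡ 49 (mod 166)


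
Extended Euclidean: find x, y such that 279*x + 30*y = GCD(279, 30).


Tabular extended Euclidean (each row: r = 279*s + 30*t):
r=279, s=1, t=0
r=30, s=0, t=1
q=9: r=9, s=1, t=-9   [279*(1) + 30*(-9) = 9]
q=3: r=3, s=-3, t=28   [279*(-3) + 30*(28) = 3]
q=3: r=0, s=10, t=-93   [279*(10) + 30*(-93) = 0]
GCD = 3; from the row with r=3: x=-3, y=28
Check: 279*(-3) + 30*(28) = -837 + 840 = 3

GCD = 3, x = -3, y = 28


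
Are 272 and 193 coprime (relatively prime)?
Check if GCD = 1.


Euclidean algorithm:
272 = 1 * 193 + 79
193 = 2 * 79 + 35
79 = 2 * 35 + 9
35 = 3 * 9 + 8
9 = 1 * 8 + 1
8 = 8 * 1 + 0
GCD(272, 193) = 1

Yes, coprime (GCD = 1)


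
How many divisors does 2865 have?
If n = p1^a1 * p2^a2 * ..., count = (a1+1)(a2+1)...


2865 = 3^1 × 5^1 × 191^1
d(2865) = (1+1) × (1+1) × (1+1) = 8

8 divisors


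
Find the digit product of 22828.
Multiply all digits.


2 × 2 × 8 × 2 × 8 = 512


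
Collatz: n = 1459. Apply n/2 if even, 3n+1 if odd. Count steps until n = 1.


1459 → 4378 → 2189 → 6568 → 3284 → 1642 → 821 → 2464 → 1232 → 616 → 308 → 154 → 77 → 232 → 116 → 58 → 29 → 88 → 44 → 22 → 11 → 34 → 17 → 52 → 26 → 13 → 40 → 20 → 10 → 5 → 16 → 8 → 4 → 2 → 1
Total steps = 34

34 steps


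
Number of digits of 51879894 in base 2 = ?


51879894 in base 2 = 11000101111001111111010110
Number of digits = 26

26 digits (base 2)


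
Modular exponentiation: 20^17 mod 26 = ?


20^1 mod 26 = 20
20^2 mod 26 = 10
20^3 mod 26 = 18
20^4 mod 26 = 22
20^5 mod 26 = 24
20^6 mod 26 = 12
20^7 mod 26 = 6
20^8 mod 26 = 16
20^9 mod 26 = 8
20^10 mod 26 = 4
20^11 mod 26 = 2
20^12 mod 26 = 14
20^13 mod 26 = 20
20^14 mod 26 = 10
20^15 mod 26 = 18
20^16 mod 26 = 22
20^17 mod 26 = 24


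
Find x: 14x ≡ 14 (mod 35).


GCD(14, 35) = 7 divides 14
Divide: 2x ≡ 2 (mod 5)
x ≡ 1 (mod 5)


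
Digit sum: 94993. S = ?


9 + 4 + 9 + 9 + 3 = 34


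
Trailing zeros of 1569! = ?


floor(1569/5) = 313
floor(1569/25) = 62
floor(1569/125) = 12
floor(1569/625) = 2
Total = 389

389 trailing zeros


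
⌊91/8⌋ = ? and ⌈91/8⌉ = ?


91/8 = 11.3750
floor = 11
ceil = 12

floor = 11, ceil = 12


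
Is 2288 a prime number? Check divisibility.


2288 / 2 = 1144 (exact division)
2288 is NOT prime.

No, 2288 is not prime


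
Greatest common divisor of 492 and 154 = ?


492 = 3 * 154 + 30
154 = 5 * 30 + 4
30 = 7 * 4 + 2
4 = 2 * 2 + 0
GCD = 2


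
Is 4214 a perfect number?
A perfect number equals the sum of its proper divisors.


Proper divisors of 4214: 1, 2, 7, 14, 43, 49, 86, 98, 301, 602, 2107
Sum = 1 + 2 + 7 + 14 + 43 + 49 + 86 + 98 + 301 + 602 + 2107 = 3310

No, 4214 is not perfect (3310 ≠ 4214)


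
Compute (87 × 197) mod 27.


87 × 197 = 17139
17139 mod 27 = 21


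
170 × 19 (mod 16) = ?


170 × 19 = 3230
3230 mod 16 = 14


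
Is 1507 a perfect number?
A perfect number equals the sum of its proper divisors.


Proper divisors of 1507: 1, 11, 137
Sum = 1 + 11 + 137 = 149

No, 1507 is not perfect (149 ≠ 1507)


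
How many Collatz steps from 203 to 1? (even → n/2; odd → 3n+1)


203 → 610 → 305 → 916 → 458 → 229 → 688 → 344 → 172 → 86 → 43 → 130 → 65 → 196 → 98 → 49 → 148 → 74 → 37 → 112 → 56 → 28 → 14 → 7 → 22 → 11 → 34 → 17 → 52 → 26 → 13 → 40 → 20 → 10 → 5 → 16 → 8 → 4 → 2 → 1
Total steps = 39

39 steps


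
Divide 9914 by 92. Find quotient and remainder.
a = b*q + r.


9914 = 92 * 107 + 70
Check: 9844 + 70 = 9914

q = 107, r = 70


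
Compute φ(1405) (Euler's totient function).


1405 = 5 × 281
Prime factors: 5, 281
φ(1405) = 1405 × (1-1/5) × (1-1/281)
= 1405 × 4/5 × 280/281 = 1120

φ(1405) = 1120


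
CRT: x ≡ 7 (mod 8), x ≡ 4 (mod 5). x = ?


M = 8*5 = 40
M1 = M/8 = 5, M2 = M/5 = 8
M1^(-1) mod 8 = 5, M2^(-1) mod 5 = 2
x = 7*5*5 + 4*8*2 = 239
239 mod 40 = 39
Check: 39 mod 8 = 7 ✓, 39 mod 5 = 4 ✓

x ≡ 39 (mod 40)


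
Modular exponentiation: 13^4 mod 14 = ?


13^1 mod 14 = 13
13^2 mod 14 = 1
13^3 mod 14 = 13
13^4 mod 14 = 1


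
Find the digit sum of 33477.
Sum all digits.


3 + 3 + 4 + 7 + 7 = 24


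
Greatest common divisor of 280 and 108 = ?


280 = 2 * 108 + 64
108 = 1 * 64 + 44
64 = 1 * 44 + 20
44 = 2 * 20 + 4
20 = 5 * 4 + 0
GCD = 4


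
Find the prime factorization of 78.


78 / 2 = 39
39 / 3 = 13
13 / 13 = 1
78 = 2 × 3 × 13


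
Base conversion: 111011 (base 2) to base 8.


111011 (base 2) = 59 (decimal)
59 (decimal) = 73 (base 8)


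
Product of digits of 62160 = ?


6 × 2 × 1 × 6 × 0 = 0


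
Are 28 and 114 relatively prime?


Euclidean algorithm:
114 = 4 * 28 + 2
28 = 14 * 2 + 0
GCD(28, 114) = 2

No, not coprime (GCD = 2)


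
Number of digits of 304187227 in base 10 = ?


304187227 has 9 digits in base 10
floor(log10(304187227)) + 1 = floor(8.4831) + 1 = 9

9 digits (base 10)


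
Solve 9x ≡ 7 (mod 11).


GCD(9, 11) = 1, unique solution
a^(-1) mod 11 = 5
x = 5 * 7 mod 11 = 2

x ≡ 2 (mod 11)


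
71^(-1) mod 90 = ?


Use the extended Euclidean algorithm on (90, 71); each row r = 90*s + 71*t:
r=90, s=1, t=0
r=71, s=0, t=1
q=1: r=19, s=1, t=-1   [90*(1) + 71*(-1) = 19]
q=3: r=14, s=-3, t=4   [90*(-3) + 71*(4) = 14]
q=1: r=5, s=4, t=-5   [90*(4) + 71*(-5) = 5]
q=2: r=4, s=-11, t=14   [90*(-11) + 71*(14) = 4]
q=1: r=1, s=15, t=-19   [90*(15) + 71*(-19) = 1]
q=4: r=0, s=-71, t=90   [90*(-71) + 71*(90) = 0]
GCD = 1 with t = -19, so 71*(-19) ≡ 1 (mod 90)
Inverse = -19 mod 90 = 71
Check: 71 * 71 = 5041 ≡ 1 (mod 90)

71^(-1) ≡ 71 (mod 90)


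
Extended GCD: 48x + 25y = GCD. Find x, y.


Tabular extended Euclidean (each row: r = 48*s + 25*t):
r=48, s=1, t=0
r=25, s=0, t=1
q=1: r=23, s=1, t=-1   [48*(1) + 25*(-1) = 23]
q=1: r=2, s=-1, t=2   [48*(-1) + 25*(2) = 2]
q=11: r=1, s=12, t=-23   [48*(12) + 25*(-23) = 1]
q=2: r=0, s=-25, t=48   [48*(-25) + 25*(48) = 0]
GCD = 1; from the row with r=1: x=12, y=-23
Check: 48*(12) + 25*(-23) = 576 - 575 = 1

GCD = 1, x = 12, y = -23


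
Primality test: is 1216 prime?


1216 / 2 = 608 (exact division)
1216 is NOT prime.

No, 1216 is not prime


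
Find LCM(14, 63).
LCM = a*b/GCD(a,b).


GCD(14, 63) = 7
LCM = 14*63/7 = 882/7 = 126

LCM = 126


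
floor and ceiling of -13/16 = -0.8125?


-13/16 = -0.8125
floor = -1
ceil = 0

floor = -1, ceil = 0


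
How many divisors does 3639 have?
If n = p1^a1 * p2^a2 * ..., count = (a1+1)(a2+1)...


3639 = 3^1 × 1213^1
d(3639) = (1+1) × (1+1) = 4

4 divisors


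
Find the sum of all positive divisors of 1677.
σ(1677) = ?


Divisors of 1677: 1, 3, 13, 39, 43, 129, 559, 1677
Sum = 1 + 3 + 13 + 39 + 43 + 129 + 559 + 1677 = 2464

σ(1677) = 2464


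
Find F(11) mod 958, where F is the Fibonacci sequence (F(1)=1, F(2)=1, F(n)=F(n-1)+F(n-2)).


F(k) mod 958 for k=1..11:
1, 1, 2, 3, 5, 8, 13, 21, 34, 55, 89
F(11) mod 958 = 89


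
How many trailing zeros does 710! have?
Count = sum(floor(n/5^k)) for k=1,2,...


floor(710/5) = 142
floor(710/25) = 28
floor(710/125) = 5
floor(710/625) = 1
Total = 176

176 trailing zeros


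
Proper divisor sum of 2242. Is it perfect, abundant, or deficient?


Proper divisors: 1, 2, 19, 38, 59, 118, 1121
Sum = 1 + 2 + 19 + 38 + 59 + 118 + 1121 = 1358
1358 < 2242 → deficient

s(2242) = 1358 (deficient)


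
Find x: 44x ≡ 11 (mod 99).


GCD(44, 99) = 11 divides 11
Divide: 4x ≡ 1 (mod 9)
x ≡ 7 (mod 9)


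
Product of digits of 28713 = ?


2 × 8 × 7 × 1 × 3 = 336


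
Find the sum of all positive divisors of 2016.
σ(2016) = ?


Divisors of 2016: 1, 2, 3, 4, 6, 7, 8, 9, 12, 14, 16, 18, 21, 24, 28, 32, 36, 42, 48, 56, 63, 72, 84, 96, 112, 126, 144, 168, 224, 252, 288, 336, 504, 672, 1008, 2016
Sum = 1 + 2 + 3 + 4 + 6 + 7 + 8 + 9 + 12 + 14 + 16 + 18 + 21 + 24 + 28 + 32 + 36 + 42 + 48 + 56 + 63 + 72 + 84 + 96 + 112 + 126 + 144 + 168 + 224 + 252 + 288 + 336 + 504 + 672 + 1008 + 2016 = 6552

σ(2016) = 6552


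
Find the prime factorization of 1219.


1219 / 23 = 53
53 / 53 = 1
1219 = 23 × 53


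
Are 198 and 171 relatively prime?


Euclidean algorithm:
198 = 1 * 171 + 27
171 = 6 * 27 + 9
27 = 3 * 9 + 0
GCD(198, 171) = 9

No, not coprime (GCD = 9)


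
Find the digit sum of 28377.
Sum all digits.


2 + 8 + 3 + 7 + 7 = 27


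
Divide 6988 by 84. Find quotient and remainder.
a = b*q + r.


6988 = 84 * 83 + 16
Check: 6972 + 16 = 6988

q = 83, r = 16


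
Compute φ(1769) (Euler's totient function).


1769 = 29 × 61
Prime factors: 29, 61
φ(1769) = 1769 × (1-1/29) × (1-1/61)
= 1769 × 28/29 × 60/61 = 1680

φ(1769) = 1680


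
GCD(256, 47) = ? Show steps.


256 = 5 * 47 + 21
47 = 2 * 21 + 5
21 = 4 * 5 + 1
5 = 5 * 1 + 0
GCD = 1


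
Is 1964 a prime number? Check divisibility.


1964 / 2 = 982 (exact division)
1964 is NOT prime.

No, 1964 is not prime


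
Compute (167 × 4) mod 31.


167 × 4 = 668
668 mod 31 = 17


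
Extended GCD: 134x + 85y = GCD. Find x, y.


Tabular extended Euclidean (each row: r = 134*s + 85*t):
r=134, s=1, t=0
r=85, s=0, t=1
q=1: r=49, s=1, t=-1   [134*(1) + 85*(-1) = 49]
q=1: r=36, s=-1, t=2   [134*(-1) + 85*(2) = 36]
q=1: r=13, s=2, t=-3   [134*(2) + 85*(-3) = 13]
q=2: r=10, s=-5, t=8   [134*(-5) + 85*(8) = 10]
q=1: r=3, s=7, t=-11   [134*(7) + 85*(-11) = 3]
q=3: r=1, s=-26, t=41   [134*(-26) + 85*(41) = 1]
q=3: r=0, s=85, t=-134   [134*(85) + 85*(-134) = 0]
GCD = 1; from the row with r=1: x=-26, y=41
Check: 134*(-26) + 85*(41) = -3484 + 3485 = 1

GCD = 1, x = -26, y = 41


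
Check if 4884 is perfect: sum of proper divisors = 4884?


Proper divisors of 4884: 1, 2, 3, 4, 6, 11, 12, 22, 33, 37, 44, 66, 74, 111, 132, 148, 222, 407, 444, 814, 1221, 1628, 2442
Sum = 1 + 2 + 3 + 4 + 6 + 11 + 12 + 22 + 33 + 37 + 44 + 66 + 74 + 111 + 132 + 148 + 222 + 407 + 444 + 814 + 1221 + 1628 + 2442 = 7884

No, 4884 is not perfect (7884 ≠ 4884)


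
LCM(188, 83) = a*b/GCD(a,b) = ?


GCD(188, 83) = 1
LCM = 188*83/1 = 15604/1 = 15604

LCM = 15604


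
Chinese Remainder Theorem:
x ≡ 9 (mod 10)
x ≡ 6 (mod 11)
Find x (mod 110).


M = 10*11 = 110
M1 = M/10 = 11, M2 = M/11 = 10
M1^(-1) mod 10 = 1, M2^(-1) mod 11 = 10
x = 9*11*1 + 6*10*10 = 699
699 mod 110 = 39
Check: 39 mod 10 = 9 ✓, 39 mod 11 = 6 ✓

x ≡ 39 (mod 110)


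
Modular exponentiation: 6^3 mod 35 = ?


6^1 mod 35 = 6
6^2 mod 35 = 1
6^3 mod 35 = 6


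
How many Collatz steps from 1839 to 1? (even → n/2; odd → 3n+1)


1839 → 5518 → 2759 → 8278 → 4139 → 12418 → 6209 → 18628 → 9314 → 4657 → 13972 → 6986 → 3493 → 10480 → 5240 → 2620 → 1310 → 655 → 1966 → 983 → 2950 → 1475 → 4426 → 2213 → 6640 → 3320 → 1660 → 830 → 415 → 1246 → 623 → 1870 → 935 → 2806 → 1403 → 4210 → 2105 → 6316 → 3158 → 1579 → 4738 → 2369 → 7108 → 3554 → 1777 → 5332 → 2666 → 1333 → 4000 → 2000 → 1000 → 500 → 250 → 125 → 376 → 188 → 94 → 47 → 142 → 71 → 214 → 107 → 322 → 161 → 484 → 242 → 121 → 364 → 182 → 91 → 274 → 137 → 412 → 206 → 103 → 310 → 155 → 466 → 233 → 700 → 350 → 175 → 526 → 263 → 790 → 395 → 1186 → 593 → 1780 → 890 → 445 → 1336 → 668 → 334 → 167 → 502 → 251 → 754 → 377 → 1132 → 566 → 283 → 850 → 425 → 1276 → 638 → 319 → 958 → 479 → 1438 → 719 → 2158 → 1079 → 3238 → 1619 → 4858 → 2429 → 7288 → 3644 → 1822 → 911 → 2734 → 1367 → 4102 → 2051 → 6154 → 3077 → 9232 → 4616 → 2308 → 1154 → 577 → 1732 → 866 → 433 → 1300 → 650 → 325 → 976 → 488 → 244 → 122 → 61 → 184 → 92 → 46 → 23 → 70 → 35 → 106 → 53 → 160 → 80 → 40 → 20 → 10 → 5 → 16 → 8 → 4 → 2 → 1
Total steps = 161

161 steps


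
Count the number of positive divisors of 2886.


2886 = 2^1 × 3^1 × 13^1 × 37^1
d(2886) = (1+1) × (1+1) × (1+1) × (1+1) = 16

16 divisors


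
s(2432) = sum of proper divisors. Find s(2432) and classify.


Proper divisors: 1, 2, 4, 8, 16, 19, 32, 38, 64, 76, 128, 152, 304, 608, 1216
Sum = 1 + 2 + 4 + 8 + 16 + 19 + 32 + 38 + 64 + 76 + 128 + 152 + 304 + 608 + 1216 = 2668
2668 > 2432 → abundant

s(2432) = 2668 (abundant)


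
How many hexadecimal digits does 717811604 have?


717811604 in base 16 = 2AC8EF94
Number of digits = 8

8 digits (base 16)


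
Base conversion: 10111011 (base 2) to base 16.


10111011 (base 2) = 187 (decimal)
187 (decimal) = BB (base 16)


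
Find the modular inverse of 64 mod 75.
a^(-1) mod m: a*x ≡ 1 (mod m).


Use the extended Euclidean algorithm on (75, 64); each row r = 75*s + 64*t:
r=75, s=1, t=0
r=64, s=0, t=1
q=1: r=11, s=1, t=-1   [75*(1) + 64*(-1) = 11]
q=5: r=9, s=-5, t=6   [75*(-5) + 64*(6) = 9]
q=1: r=2, s=6, t=-7   [75*(6) + 64*(-7) = 2]
q=4: r=1, s=-29, t=34   [75*(-29) + 64*(34) = 1]
q=2: r=0, s=64, t=-75   [75*(64) + 64*(-75) = 0]
GCD = 1 with t = 34, so 64*(34) ≡ 1 (mod 75)
Inverse = 34 mod 75 = 34
Check: 64 * 34 = 2176 ≡ 1 (mod 75)

64^(-1) ≡ 34 (mod 75)


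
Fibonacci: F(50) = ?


Sequence: 1, 1, 2, 3, 5, 8, 13, 21, 34, 55, 89, 144, 233, 377, 610, 987, 1597, 2584, 4181, 6765, 10946, 17711, 28657, 46368, 75025, 121393, 196418, 317811, 514229, 832040, 1346269, 2178309, 3524578, 5702887, 9227465, 14930352, 24157817, 39088169, 63245986, 102334155, 165580141, 267914296, 433494437, 701408733, 1134903170, 1836311903, 2971215073, 4807526976, 7778742049, 12586269025
F(50) = 12586269025


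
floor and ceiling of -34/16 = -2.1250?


-34/16 = -2.1250
floor = -3
ceil = -2

floor = -3, ceil = -2


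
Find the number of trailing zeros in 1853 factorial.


floor(1853/5) = 370
floor(1853/25) = 74
floor(1853/125) = 14
floor(1853/625) = 2
Total = 460

460 trailing zeros


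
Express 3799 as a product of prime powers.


3799 / 29 = 131
131 / 131 = 1
3799 = 29 × 131


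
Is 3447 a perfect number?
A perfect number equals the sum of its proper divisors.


Proper divisors of 3447: 1, 3, 9, 383, 1149
Sum = 1 + 3 + 9 + 383 + 1149 = 1545

No, 3447 is not perfect (1545 ≠ 3447)


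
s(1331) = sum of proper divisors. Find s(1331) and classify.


Proper divisors: 1, 11, 121
Sum = 1 + 11 + 121 = 133
133 < 1331 → deficient

s(1331) = 133 (deficient)


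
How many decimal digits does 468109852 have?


468109852 has 9 digits in base 10
floor(log10(468109852)) + 1 = floor(8.6703) + 1 = 9

9 digits (base 10)


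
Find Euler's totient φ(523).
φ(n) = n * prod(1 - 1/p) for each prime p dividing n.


523 = 523
Prime factors: 523
φ(523) = 523 × (1-1/523)
= 523 × 522/523 = 522

φ(523) = 522


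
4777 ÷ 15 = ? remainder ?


4777 = 15 * 318 + 7
Check: 4770 + 7 = 4777

q = 318, r = 7


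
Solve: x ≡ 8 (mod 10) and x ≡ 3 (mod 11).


M = 10*11 = 110
M1 = M/10 = 11, M2 = M/11 = 10
M1^(-1) mod 10 = 1, M2^(-1) mod 11 = 10
x = 8*11*1 + 3*10*10 = 388
388 mod 110 = 58
Check: 58 mod 10 = 8 ✓, 58 mod 11 = 3 ✓

x ≡ 58 (mod 110)


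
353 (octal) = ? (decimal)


353 (base 8) = 235 (decimal)
235 (decimal) = 235 (base 10)


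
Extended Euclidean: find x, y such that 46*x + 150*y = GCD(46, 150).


Tabular extended Euclidean (each row: r = 46*s + 150*t):
r=46, s=1, t=0
r=150, s=0, t=1
q=0: r=46, s=1, t=0   [46*(1) + 150*(0) = 46]
q=3: r=12, s=-3, t=1   [46*(-3) + 150*(1) = 12]
q=3: r=10, s=10, t=-3   [46*(10) + 150*(-3) = 10]
q=1: r=2, s=-13, t=4   [46*(-13) + 150*(4) = 2]
q=5: r=0, s=75, t=-23   [46*(75) + 150*(-23) = 0]
GCD = 2; from the row with r=2: x=-13, y=4
Check: 46*(-13) + 150*(4) = -598 + 600 = 2

GCD = 2, x = -13, y = 4


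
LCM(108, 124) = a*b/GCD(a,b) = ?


GCD(108, 124) = 4
LCM = 108*124/4 = 13392/4 = 3348

LCM = 3348


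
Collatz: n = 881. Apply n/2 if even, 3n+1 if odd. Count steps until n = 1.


881 → 2644 → 1322 → 661 → 1984 → 992 → 496 → 248 → 124 → 62 → 31 → 94 → 47 → 142 → 71 → 214 → 107 → 322 → 161 → 484 → 242 → 121 → 364 → 182 → 91 → 274 → 137 → 412 → 206 → 103 → 310 → 155 → 466 → 233 → 700 → 350 → 175 → 526 → 263 → 790 → 395 → 1186 → 593 → 1780 → 890 → 445 → 1336 → 668 → 334 → 167 → 502 → 251 → 754 → 377 → 1132 → 566 → 283 → 850 → 425 → 1276 → 638 → 319 → 958 → 479 → 1438 → 719 → 2158 → 1079 → 3238 → 1619 → 4858 → 2429 → 7288 → 3644 → 1822 → 911 → 2734 → 1367 → 4102 → 2051 → 6154 → 3077 → 9232 → 4616 → 2308 → 1154 → 577 → 1732 → 866 → 433 → 1300 → 650 → 325 → 976 → 488 → 244 → 122 → 61 → 184 → 92 → 46 → 23 → 70 → 35 → 106 → 53 → 160 → 80 → 40 → 20 → 10 → 5 → 16 → 8 → 4 → 2 → 1
Total steps = 116

116 steps


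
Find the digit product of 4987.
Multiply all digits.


4 × 9 × 8 × 7 = 2016


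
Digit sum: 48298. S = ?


4 + 8 + 2 + 9 + 8 = 31


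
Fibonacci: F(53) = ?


Sequence: 1, 1, 2, 3, 5, 8, 13, 21, 34, 55, 89, 144, 233, 377, 610, 987, 1597, 2584, 4181, 6765, 10946, 17711, 28657, 46368, 75025, 121393, 196418, 317811, 514229, 832040, 1346269, 2178309, 3524578, 5702887, 9227465, 14930352, 24157817, 39088169, 63245986, 102334155, 165580141, 267914296, 433494437, 701408733, 1134903170, 1836311903, 2971215073, 4807526976, 7778742049, 12586269025, 20365011074, 32951280099, 53316291173
F(53) = 53316291173
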